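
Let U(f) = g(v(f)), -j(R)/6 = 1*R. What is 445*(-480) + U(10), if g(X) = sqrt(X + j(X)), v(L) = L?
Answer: -213600 + 5*I*sqrt(2) ≈ -2.136e+5 + 7.0711*I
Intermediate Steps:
j(R) = -6*R
g(X) = sqrt(5)*sqrt(-X) (g(X) = sqrt(X - 6*X) = sqrt(-5*X) = sqrt(5)*sqrt(-X))
U(f) = sqrt(5)*sqrt(-f)
445*(-480) + U(10) = 445*(-480) + sqrt(5)*sqrt(-1*10) = -213600 + sqrt(5)*sqrt(-10) = -213600 + sqrt(5)*(I*sqrt(10)) = -213600 + 5*I*sqrt(2)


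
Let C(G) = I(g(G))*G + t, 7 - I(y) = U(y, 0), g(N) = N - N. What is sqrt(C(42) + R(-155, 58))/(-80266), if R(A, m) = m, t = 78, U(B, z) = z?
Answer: -sqrt(430)/80266 ≈ -0.00025835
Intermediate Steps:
g(N) = 0
I(y) = 7 (I(y) = 7 - 1*0 = 7 + 0 = 7)
C(G) = 78 + 7*G (C(G) = 7*G + 78 = 78 + 7*G)
sqrt(C(42) + R(-155, 58))/(-80266) = sqrt((78 + 7*42) + 58)/(-80266) = sqrt((78 + 294) + 58)*(-1/80266) = sqrt(372 + 58)*(-1/80266) = sqrt(430)*(-1/80266) = -sqrt(430)/80266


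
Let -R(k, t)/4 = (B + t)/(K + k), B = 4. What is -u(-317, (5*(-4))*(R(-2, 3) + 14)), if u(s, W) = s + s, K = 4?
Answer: 634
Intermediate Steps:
R(k, t) = -4*(4 + t)/(4 + k)
u(s, W) = 2*s
-u(-317, (5*(-4))*(R(-2, 3) + 14)) = -2*(-317) = -1*(-634) = 634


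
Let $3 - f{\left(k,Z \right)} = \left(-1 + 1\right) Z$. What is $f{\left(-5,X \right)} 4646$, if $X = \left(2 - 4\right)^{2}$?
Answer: $13938$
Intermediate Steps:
$X = 4$ ($X = \left(-2\right)^{2} = 4$)
$f{\left(k,Z \right)} = 3$ ($f{\left(k,Z \right)} = 3 - \left(-1 + 1\right) Z = 3 - 0 Z = 3 - 0 = 3 + 0 = 3$)
$f{\left(-5,X \right)} 4646 = 3 \cdot 4646 = 13938$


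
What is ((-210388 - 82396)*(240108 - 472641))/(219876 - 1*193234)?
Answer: 4862995848/1903 ≈ 2.5554e+6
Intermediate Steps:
((-210388 - 82396)*(240108 - 472641))/(219876 - 1*193234) = (-292784*(-232533))/(219876 - 193234) = 68081941872/26642 = 68081941872*(1/26642) = 4862995848/1903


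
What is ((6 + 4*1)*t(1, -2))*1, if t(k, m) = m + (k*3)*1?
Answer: 10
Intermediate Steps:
t(k, m) = m + 3*k (t(k, m) = m + (3*k)*1 = m + 3*k)
((6 + 4*1)*t(1, -2))*1 = ((6 + 4*1)*(-2 + 3*1))*1 = ((6 + 4)*(-2 + 3))*1 = (10*1)*1 = 10*1 = 10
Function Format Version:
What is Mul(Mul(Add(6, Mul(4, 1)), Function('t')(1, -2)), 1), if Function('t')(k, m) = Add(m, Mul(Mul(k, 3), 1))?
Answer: 10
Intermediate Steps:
Function('t')(k, m) = Add(m, Mul(3, k)) (Function('t')(k, m) = Add(m, Mul(Mul(3, k), 1)) = Add(m, Mul(3, k)))
Mul(Mul(Add(6, Mul(4, 1)), Function('t')(1, -2)), 1) = Mul(Mul(Add(6, Mul(4, 1)), Add(-2, Mul(3, 1))), 1) = Mul(Mul(Add(6, 4), Add(-2, 3)), 1) = Mul(Mul(10, 1), 1) = Mul(10, 1) = 10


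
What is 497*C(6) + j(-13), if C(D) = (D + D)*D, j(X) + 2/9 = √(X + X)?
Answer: 322054/9 + I*√26 ≈ 35784.0 + 5.099*I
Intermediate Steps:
j(X) = -2/9 + √2*√X (j(X) = -2/9 + √(X + X) = -2/9 + √(2*X) = -2/9 + √2*√X)
C(D) = 2*D² (C(D) = (2*D)*D = 2*D²)
497*C(6) + j(-13) = 497*(2*6²) + (-2/9 + √2*√(-13)) = 497*(2*36) + (-2/9 + √2*(I*√13)) = 497*72 + (-2/9 + I*√26) = 35784 + (-2/9 + I*√26) = 322054/9 + I*√26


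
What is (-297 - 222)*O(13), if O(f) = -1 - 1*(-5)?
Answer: -2076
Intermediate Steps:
O(f) = 4 (O(f) = -1 + 5 = 4)
(-297 - 222)*O(13) = (-297 - 222)*4 = -519*4 = -2076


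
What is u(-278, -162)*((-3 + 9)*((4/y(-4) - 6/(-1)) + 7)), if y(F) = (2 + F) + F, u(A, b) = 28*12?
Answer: 24864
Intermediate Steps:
u(A, b) = 336
y(F) = 2 + 2*F
u(-278, -162)*((-3 + 9)*((4/y(-4) - 6/(-1)) + 7)) = 336*((-3 + 9)*((4/(2 + 2*(-4)) - 6/(-1)) + 7)) = 336*(6*((4/(2 - 8) - 6*(-1)) + 7)) = 336*(6*((4/(-6) + 6) + 7)) = 336*(6*((4*(-1/6) + 6) + 7)) = 336*(6*((-2/3 + 6) + 7)) = 336*(6*(16/3 + 7)) = 336*(6*(37/3)) = 336*74 = 24864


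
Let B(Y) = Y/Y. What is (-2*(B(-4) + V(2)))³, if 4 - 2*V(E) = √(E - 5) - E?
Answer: -440 + 189*I*√3 ≈ -440.0 + 327.36*I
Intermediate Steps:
V(E) = 2 + E/2 - √(-5 + E)/2 (V(E) = 2 - (√(E - 5) - E)/2 = 2 - (√(-5 + E) - E)/2 = 2 + (E/2 - √(-5 + E)/2) = 2 + E/2 - √(-5 + E)/2)
B(Y) = 1
(-2*(B(-4) + V(2)))³ = (-2*(1 + (2 + (½)*2 - √(-5 + 2)/2)))³ = (-2*(1 + (2 + 1 - I*√3/2)))³ = (-2*(1 + (3 - I*√3/2)))³ = (-2*(4 - I*√3/2))³ = (-8 + I*√3)³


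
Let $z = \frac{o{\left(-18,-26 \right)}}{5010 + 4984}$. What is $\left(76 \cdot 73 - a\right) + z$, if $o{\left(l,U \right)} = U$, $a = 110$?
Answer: $\frac{27173673}{4997} \approx 5438.0$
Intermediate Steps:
$z = - \frac{13}{4997}$ ($z = - \frac{26}{5010 + 4984} = - \frac{26}{9994} = \left(-26\right) \frac{1}{9994} = - \frac{13}{4997} \approx -0.0026016$)
$\left(76 \cdot 73 - a\right) + z = \left(76 \cdot 73 - 110\right) - \frac{13}{4997} = \left(5548 - 110\right) - \frac{13}{4997} = 5438 - \frac{13}{4997} = \frac{27173673}{4997}$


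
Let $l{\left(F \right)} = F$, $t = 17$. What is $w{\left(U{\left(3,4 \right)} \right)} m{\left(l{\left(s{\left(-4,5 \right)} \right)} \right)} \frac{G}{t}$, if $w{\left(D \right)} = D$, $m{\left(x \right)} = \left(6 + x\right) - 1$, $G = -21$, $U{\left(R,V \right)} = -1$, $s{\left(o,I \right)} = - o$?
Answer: $\frac{189}{17} \approx 11.118$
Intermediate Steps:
$m{\left(x \right)} = 5 + x$
$w{\left(U{\left(3,4 \right)} \right)} m{\left(l{\left(s{\left(-4,5 \right)} \right)} \right)} \frac{G}{t} = - (5 - -4) \left(- \frac{21}{17}\right) = - (5 + 4) \left(\left(-21\right) \frac{1}{17}\right) = \left(-1\right) 9 \left(- \frac{21}{17}\right) = \left(-9\right) \left(- \frac{21}{17}\right) = \frac{189}{17}$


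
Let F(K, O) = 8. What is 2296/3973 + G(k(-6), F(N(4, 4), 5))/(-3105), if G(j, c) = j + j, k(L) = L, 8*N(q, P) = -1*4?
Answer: 2392252/4112055 ≈ 0.58177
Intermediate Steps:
N(q, P) = -1/2 (N(q, P) = (-1*4)/8 = (1/8)*(-4) = -1/2)
G(j, c) = 2*j
2296/3973 + G(k(-6), F(N(4, 4), 5))/(-3105) = 2296/3973 + (2*(-6))/(-3105) = 2296*(1/3973) - 12*(-1/3105) = 2296/3973 + 4/1035 = 2392252/4112055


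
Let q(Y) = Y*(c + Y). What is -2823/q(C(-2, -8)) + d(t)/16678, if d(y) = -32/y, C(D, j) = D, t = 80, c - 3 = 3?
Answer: 117704977/333560 ≈ 352.88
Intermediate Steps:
c = 6 (c = 3 + 3 = 6)
q(Y) = Y*(6 + Y)
-2823/q(C(-2, -8)) + d(t)/16678 = -2823*(-1/(2*(6 - 2))) - 32/80/16678 = -2823/((-2*4)) - 32*1/80*(1/16678) = -2823/(-8) - ⅖*1/16678 = -2823*(-⅛) - 1/41695 = 2823/8 - 1/41695 = 117704977/333560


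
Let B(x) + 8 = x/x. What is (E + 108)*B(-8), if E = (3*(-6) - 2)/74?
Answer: -27902/37 ≈ -754.11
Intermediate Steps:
E = -10/37 (E = (-18 - 2)*(1/74) = -20*1/74 = -10/37 ≈ -0.27027)
B(x) = -7 (B(x) = -8 + x/x = -8 + 1 = -7)
(E + 108)*B(-8) = (-10/37 + 108)*(-7) = (3986/37)*(-7) = -27902/37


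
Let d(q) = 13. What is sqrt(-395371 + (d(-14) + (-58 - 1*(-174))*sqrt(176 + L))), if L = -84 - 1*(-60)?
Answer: sqrt(-395358 + 232*sqrt(38)) ≈ 627.64*I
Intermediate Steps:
L = -24 (L = -84 + 60 = -24)
sqrt(-395371 + (d(-14) + (-58 - 1*(-174))*sqrt(176 + L))) = sqrt(-395371 + (13 + (-58 - 1*(-174))*sqrt(176 - 24))) = sqrt(-395371 + (13 + (-58 + 174)*sqrt(152))) = sqrt(-395371 + (13 + 116*(2*sqrt(38)))) = sqrt(-395371 + (13 + 232*sqrt(38))) = sqrt(-395358 + 232*sqrt(38))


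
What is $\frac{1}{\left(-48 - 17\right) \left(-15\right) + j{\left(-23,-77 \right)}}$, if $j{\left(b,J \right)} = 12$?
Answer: $\frac{1}{987} \approx 0.0010132$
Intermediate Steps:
$\frac{1}{\left(-48 - 17\right) \left(-15\right) + j{\left(-23,-77 \right)}} = \frac{1}{\left(-48 - 17\right) \left(-15\right) + 12} = \frac{1}{\left(-65\right) \left(-15\right) + 12} = \frac{1}{975 + 12} = \frac{1}{987}$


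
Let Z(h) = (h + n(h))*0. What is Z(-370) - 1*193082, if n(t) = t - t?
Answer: -193082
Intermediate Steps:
n(t) = 0
Z(h) = 0 (Z(h) = (h + 0)*0 = h*0 = 0)
Z(-370) - 1*193082 = 0 - 1*193082 = 0 - 193082 = -193082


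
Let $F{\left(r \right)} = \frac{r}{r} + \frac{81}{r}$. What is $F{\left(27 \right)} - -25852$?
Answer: $25856$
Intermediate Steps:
$F{\left(r \right)} = 1 + \frac{81}{r}$
$F{\left(27 \right)} - -25852 = \frac{81 + 27}{27} - -25852 = \frac{1}{27} \cdot 108 + 25852 = 4 + 25852 = 25856$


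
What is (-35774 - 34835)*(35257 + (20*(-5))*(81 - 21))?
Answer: -2065807513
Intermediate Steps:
(-35774 - 34835)*(35257 + (20*(-5))*(81 - 21)) = -70609*(35257 - 100*60) = -70609*(35257 - 6000) = -70609*29257 = -2065807513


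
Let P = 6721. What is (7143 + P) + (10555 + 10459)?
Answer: 34878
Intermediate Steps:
(7143 + P) + (10555 + 10459) = (7143 + 6721) + (10555 + 10459) = 13864 + 21014 = 34878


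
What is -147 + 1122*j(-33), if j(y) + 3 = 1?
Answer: -2391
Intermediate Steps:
j(y) = -2 (j(y) = -3 + 1 = -2)
-147 + 1122*j(-33) = -147 + 1122*(-2) = -147 - 2244 = -2391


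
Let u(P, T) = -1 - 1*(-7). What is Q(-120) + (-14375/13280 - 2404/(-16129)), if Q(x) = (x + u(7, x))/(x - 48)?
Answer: -76417493/299870368 ≈ -0.25484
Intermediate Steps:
u(P, T) = 6 (u(P, T) = -1 + 7 = 6)
Q(x) = (6 + x)/(-48 + x) (Q(x) = (x + 6)/(x - 48) = (6 + x)/(-48 + x))
Q(-120) + (-14375/13280 - 2404/(-16129)) = (6 - 120)/(-48 - 120) + (-14375/13280 - 2404/(-16129)) = -114/(-168) + (-14375*1/13280 - 2404*(-1/16129)) = -1/168*(-114) + (-2875/2656 + 2404/16129) = 19/28 - 39985851/42838624 = -76417493/299870368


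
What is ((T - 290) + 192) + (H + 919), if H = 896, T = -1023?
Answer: 694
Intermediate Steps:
((T - 290) + 192) + (H + 919) = ((-1023 - 290) + 192) + (896 + 919) = (-1313 + 192) + 1815 = -1121 + 1815 = 694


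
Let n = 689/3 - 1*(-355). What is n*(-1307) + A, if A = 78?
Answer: -2292244/3 ≈ -7.6408e+5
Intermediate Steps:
n = 1754/3 (n = 689*(⅓) + 355 = 689/3 + 355 = 1754/3 ≈ 584.67)
n*(-1307) + A = (1754/3)*(-1307) + 78 = -2292478/3 + 78 = -2292244/3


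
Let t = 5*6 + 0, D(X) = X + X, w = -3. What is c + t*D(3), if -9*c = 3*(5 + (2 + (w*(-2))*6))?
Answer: 497/3 ≈ 165.67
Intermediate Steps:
D(X) = 2*X
t = 30 (t = 30 + 0 = 30)
c = -43/3 (c = -(5 + (2 - 3*(-2)*6))/3 = -(5 + (2 + 6*6))/3 = -(5 + (2 + 36))/3 = -(5 + 38)/3 = -43/3 ≈ -14.333)
c + t*D(3) = -43/3 + 30*(2*3) = -43/3 + 30*6 = -43/3 + 180 = 497/3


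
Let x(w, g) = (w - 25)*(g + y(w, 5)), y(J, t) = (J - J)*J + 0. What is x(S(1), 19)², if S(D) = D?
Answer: 207936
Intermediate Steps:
y(J, t) = 0 (y(J, t) = 0*J + 0 = 0 + 0 = 0)
x(w, g) = g*(-25 + w) (x(w, g) = (w - 25)*(g + 0) = (-25 + w)*g = g*(-25 + w))
x(S(1), 19)² = (19*(-25 + 1))² = (19*(-24))² = (-456)² = 207936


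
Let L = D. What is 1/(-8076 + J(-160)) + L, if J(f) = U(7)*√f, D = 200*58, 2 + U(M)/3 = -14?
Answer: 63404068127/5465868 + 4*I*√10/1366467 ≈ 11600.0 + 9.2568e-6*I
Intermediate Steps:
U(M) = -48 (U(M) = -6 + 3*(-14) = -6 - 42 = -48)
D = 11600
J(f) = -48*√f
L = 11600
1/(-8076 + J(-160)) + L = 1/(-8076 - 192*I*√10) + 11600 = 11600 + 1/(-8076 - 192*I*√10)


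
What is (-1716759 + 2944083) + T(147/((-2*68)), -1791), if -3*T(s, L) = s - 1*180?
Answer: 166924273/136 ≈ 1.2274e+6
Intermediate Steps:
T(s, L) = 60 - s/3 (T(s, L) = -(s - 1*180)/3 = -(s - 180)/3 = -(-180 + s)/3 = 60 - s/3)
(-1716759 + 2944083) + T(147/((-2*68)), -1791) = (-1716759 + 2944083) + (60 - 49/((-2*68))) = 1227324 + (60 - 49/(-136)) = 1227324 + (60 - 49*(-1)/136) = 1227324 + (60 - ⅓*(-147/136)) = 1227324 + (60 + 49/136) = 1227324 + 8209/136 = 166924273/136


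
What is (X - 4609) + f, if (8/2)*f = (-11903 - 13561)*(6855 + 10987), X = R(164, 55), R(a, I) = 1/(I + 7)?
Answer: -7042380421/62 ≈ -1.1359e+8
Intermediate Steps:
R(a, I) = 1/(7 + I)
X = 1/62 (X = 1/(7 + 55) = 1/62 ≈ 0.016129)
f = -113582172 (f = ((-11903 - 13561)*(6855 + 10987))/4 = (-25464*17842)/4 = (¼)*(-454328688) = -113582172)
(X - 4609) + f = (1/62 - 4609) - 113582172 = -285757/62 - 113582172 = -7042380421/62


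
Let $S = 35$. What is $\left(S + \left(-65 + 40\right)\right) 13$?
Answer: $130$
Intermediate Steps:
$\left(S + \left(-65 + 40\right)\right) 13 = \left(35 + \left(-65 + 40\right)\right) 13 = \left(35 - 25\right) 13 = 10 \cdot 13 = 130$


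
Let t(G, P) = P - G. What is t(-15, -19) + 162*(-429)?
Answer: -69502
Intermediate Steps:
t(-15, -19) + 162*(-429) = (-19 - 1*(-15)) + 162*(-429) = (-19 + 15) - 69498 = -4 - 69498 = -69502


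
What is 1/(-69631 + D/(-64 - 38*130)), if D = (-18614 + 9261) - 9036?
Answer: -5004/348415135 ≈ -1.4362e-5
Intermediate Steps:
D = -18389 (D = -9353 - 9036 = -18389)
1/(-69631 + D/(-64 - 38*130)) = 1/(-69631 - 18389/(-64 - 38*130)) = 1/(-69631 - 18389/(-64 - 4940)) = 1/(-69631 - 18389/(-5004)) = 1/(-69631 - 18389*(-1/5004)) = 1/(-69631 + 18389/5004) = 1/(-348415135/5004) = -5004/348415135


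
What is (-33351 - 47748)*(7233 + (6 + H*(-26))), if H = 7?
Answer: -572315643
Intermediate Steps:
(-33351 - 47748)*(7233 + (6 + H*(-26))) = (-33351 - 47748)*(7233 + (6 + 7*(-26))) = -81099*(7233 + (6 - 182)) = -81099*(7233 - 176) = -81099*7057 = -572315643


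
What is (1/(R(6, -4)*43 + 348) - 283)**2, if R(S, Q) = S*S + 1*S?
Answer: 371588995561/4639716 ≈ 80089.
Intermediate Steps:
R(S, Q) = S + S**2 (R(S, Q) = S**2 + S = S + S**2)
(1/(R(6, -4)*43 + 348) - 283)**2 = (1/((6*(1 + 6))*43 + 348) - 283)**2 = (1/((6*7)*43 + 348) - 283)**2 = (1/(42*43 + 348) - 283)**2 = (1/(1806 + 348) - 283)**2 = (1/2154 - 283)**2 = (-609581/2154)**2 = 371588995561/4639716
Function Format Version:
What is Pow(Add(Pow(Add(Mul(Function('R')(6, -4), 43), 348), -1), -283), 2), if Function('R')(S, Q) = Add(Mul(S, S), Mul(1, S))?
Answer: Rational(371588995561, 4639716) ≈ 80089.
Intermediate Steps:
Function('R')(S, Q) = Add(S, Pow(S, 2)) (Function('R')(S, Q) = Add(Pow(S, 2), S) = Add(S, Pow(S, 2)))
Pow(Add(Pow(Add(Mul(Function('R')(6, -4), 43), 348), -1), -283), 2) = Pow(Add(Pow(Add(Mul(Mul(6, Add(1, 6)), 43), 348), -1), -283), 2) = Pow(Add(Pow(Add(Mul(Mul(6, 7), 43), 348), -1), -283), 2) = Pow(Add(Pow(Add(Mul(42, 43), 348), -1), -283), 2) = Pow(Add(Pow(Add(1806, 348), -1), -283), 2) = Pow(Add(Pow(2154, -1), -283), 2) = Pow(Add(Rational(1, 2154), -283), 2) = Pow(Rational(-609581, 2154), 2) = Rational(371588995561, 4639716)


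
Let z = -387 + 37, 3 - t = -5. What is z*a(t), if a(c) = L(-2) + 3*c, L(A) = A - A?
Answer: -8400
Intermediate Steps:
L(A) = 0
t = 8 (t = 3 - 1*(-5) = 3 + 5 = 8)
z = -350
a(c) = 3*c (a(c) = 0 + 3*c = 3*c)
z*a(t) = -1050*8 = -350*24 = -8400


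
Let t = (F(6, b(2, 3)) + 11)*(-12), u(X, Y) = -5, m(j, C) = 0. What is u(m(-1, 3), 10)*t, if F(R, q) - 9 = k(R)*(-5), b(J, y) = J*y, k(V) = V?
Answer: -600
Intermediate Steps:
F(R, q) = 9 - 5*R (F(R, q) = 9 + R*(-5) = 9 - 5*R)
t = 120 (t = ((9 - 5*6) + 11)*(-12) = ((9 - 30) + 11)*(-12) = (-21 + 11)*(-12) = -10*(-12) = 120)
u(m(-1, 3), 10)*t = -5*120 = -600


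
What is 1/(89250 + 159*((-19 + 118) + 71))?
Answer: 1/116280 ≈ 8.5999e-6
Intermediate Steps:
1/(89250 + 159*((-19 + 118) + 71)) = 1/(89250 + 159*(99 + 71)) = 1/(89250 + 159*170) = 1/(89250 + 27030) = 1/116280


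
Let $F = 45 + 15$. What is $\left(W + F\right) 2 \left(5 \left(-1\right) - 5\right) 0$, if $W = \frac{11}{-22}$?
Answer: $0$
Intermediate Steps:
$W = - \frac{1}{2}$ ($W = 11 \left(- \frac{1}{22}\right) = - \frac{1}{2} \approx -0.5$)
$F = 60$
$\left(W + F\right) 2 \left(5 \left(-1\right) - 5\right) 0 = \left(- \frac{1}{2} + 60\right) 2 \left(5 \left(-1\right) - 5\right) 0 = \frac{119 \cdot 2 \left(-5 - 5\right) 0}{2} = \frac{119 \cdot 2 \left(-10\right) 0}{2} = \frac{119 \left(\left(-20\right) 0\right)}{2} = \frac{119}{2} \cdot 0 = 0$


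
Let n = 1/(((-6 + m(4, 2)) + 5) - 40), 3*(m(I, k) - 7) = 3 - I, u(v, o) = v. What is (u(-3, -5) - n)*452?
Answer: -138312/103 ≈ -1342.8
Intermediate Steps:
m(I, k) = 8 - I/3 (m(I, k) = 7 + (3 - I)/3 = 7 + (1 - I/3) = 8 - I/3)
n = -3/103 (n = 1/(((-6 + (8 - ⅓*4)) + 5) - 40) = 1/(((-6 + (8 - 4/3)) + 5) - 40) = 1/(((-6 + 20/3) + 5) - 40) = 1/((⅔ + 5) - 40) = 1/(17/3 - 40) = 1/(-103/3) = -3/103 ≈ -0.029126)
(u(-3, -5) - n)*452 = (-3 - 1*(-3/103))*452 = (-3 + 3/103)*452 = -306/103*452 = -138312/103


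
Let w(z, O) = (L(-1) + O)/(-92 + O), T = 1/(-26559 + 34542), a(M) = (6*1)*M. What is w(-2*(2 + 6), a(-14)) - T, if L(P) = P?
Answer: 678379/1405008 ≈ 0.48283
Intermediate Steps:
a(M) = 6*M
T = 1/7983 ≈ 0.00012527
w(z, O) = (-1 + O)/(-92 + O)
w(-2*(2 + 6), a(-14)) - T = (-1 + 6*(-14))/(-92 + 6*(-14)) - 1*1/7983 = (-1 - 84)/(-92 - 84) - 1/7983 = -85/(-176) - 1/7983 = -1/176*(-85) - 1/7983 = 85/176 - 1/7983 = 678379/1405008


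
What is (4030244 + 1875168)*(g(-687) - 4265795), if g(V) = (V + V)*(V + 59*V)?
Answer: 309269290564820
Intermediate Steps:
g(V) = 120*V² (g(V) = (2*V)*(60*V) = 120*V²)
(4030244 + 1875168)*(g(-687) - 4265795) = (4030244 + 1875168)*(120*(-687)² - 4265795) = 5905412*(120*471969 - 4265795) = 5905412*(56636280 - 4265795) = 5905412*52370485 = 309269290564820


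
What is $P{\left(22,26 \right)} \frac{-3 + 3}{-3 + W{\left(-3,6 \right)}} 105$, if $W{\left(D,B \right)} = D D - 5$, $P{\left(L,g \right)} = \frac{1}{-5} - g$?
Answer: $0$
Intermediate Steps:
$P{\left(L,g \right)} = - \frac{1}{5} - g$
$W{\left(D,B \right)} = -5 + D^{2}$ ($W{\left(D,B \right)} = D^{2} - 5 = -5 + D^{2}$)
$P{\left(22,26 \right)} \frac{-3 + 3}{-3 + W{\left(-3,6 \right)}} 105 = \left(- \frac{1}{5} - 26\right) \frac{-3 + 3}{-3 - \left(5 - \left(-3\right)^{2}\right)} 105 = \left(- \frac{1}{5} - 26\right) \frac{0}{-3 + \left(-5 + 9\right)} 105 = - \frac{131 \frac{0}{-3 + 4}}{5} \cdot 105 = - \frac{131 \cdot \frac{0}{1}}{5} \cdot 105 = - \frac{131 \cdot 0 \cdot 1}{5} \cdot 105 = \left(- \frac{131}{5}\right) 0 \cdot 105 = 0 \cdot 105 = 0$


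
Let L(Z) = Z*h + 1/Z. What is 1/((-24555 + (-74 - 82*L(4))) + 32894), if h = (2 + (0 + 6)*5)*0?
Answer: 2/16489 ≈ 0.00012129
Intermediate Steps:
h = 0 (h = (2 + 6*5)*0 = (2 + 30)*0 = 32*0 = 0)
L(Z) = 1/Z (L(Z) = Z*0 + 1/Z = 0 + 1/Z = 1/Z)
1/((-24555 + (-74 - 82*L(4))) + 32894) = 1/((-24555 + (-74 - 82/4)) + 32894) = 1/((-24555 + (-74 - 82*¼)) + 32894) = 1/((-24555 + (-74 - 41/2)) + 32894) = 1/((-24555 - 189/2) + 32894) = 1/(-49299/2 + 32894) = 1/(16489/2) = 2/16489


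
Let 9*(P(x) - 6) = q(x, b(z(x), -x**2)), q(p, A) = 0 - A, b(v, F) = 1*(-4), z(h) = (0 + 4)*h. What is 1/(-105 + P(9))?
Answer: -9/887 ≈ -0.010147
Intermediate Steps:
z(h) = 4*h
b(v, F) = -4
q(p, A) = -A
P(x) = 58/9 (P(x) = 6 + (-1*(-4))/9 = 6 + (1/9)*4 = 6 + 4/9 = 58/9)
1/(-105 + P(9)) = 1/(-105 + 58/9) = 1/(-887/9) = -9/887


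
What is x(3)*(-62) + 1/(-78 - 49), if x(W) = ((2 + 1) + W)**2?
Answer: -283465/127 ≈ -2232.0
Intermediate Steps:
x(W) = (3 + W)**2
x(3)*(-62) + 1/(-78 - 49) = (3 + 3)**2*(-62) + 1/(-78 - 49) = 6**2*(-62) + 1/(-127) = 36*(-62) - 1/127 = -2232 - 1/127 = -283465/127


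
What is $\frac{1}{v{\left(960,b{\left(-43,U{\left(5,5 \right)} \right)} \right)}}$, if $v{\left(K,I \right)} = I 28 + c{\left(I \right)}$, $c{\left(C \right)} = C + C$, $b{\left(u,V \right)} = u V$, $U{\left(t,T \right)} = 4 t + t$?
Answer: $- \frac{1}{32250} \approx -3.1008 \cdot 10^{-5}$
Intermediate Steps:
$U{\left(t,T \right)} = 5 t$
$b{\left(u,V \right)} = V u$
$c{\left(C \right)} = 2 C$
$v{\left(K,I \right)} = 30 I$ ($v{\left(K,I \right)} = I 28 + 2 I = 28 I + 2 I = 30 I$)
$\frac{1}{v{\left(960,b{\left(-43,U{\left(5,5 \right)} \right)} \right)}} = \frac{1}{30 \cdot 5 \cdot 5 \left(-43\right)} = \frac{1}{30 \cdot 25 \left(-43\right)} = \frac{1}{30 \left(-1075\right)} = \frac{1}{-32250} = - \frac{1}{32250}$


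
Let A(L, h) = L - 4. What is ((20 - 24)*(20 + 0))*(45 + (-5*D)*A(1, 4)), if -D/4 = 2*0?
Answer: -3600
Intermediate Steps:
A(L, h) = -4 + L
D = 0 (D = -8*0 = -4*0 = 0)
((20 - 24)*(20 + 0))*(45 + (-5*D)*A(1, 4)) = ((20 - 24)*(20 + 0))*(45 + (-5*0)*(-4 + 1)) = (-4*20)*(45 + 0*(-3)) = -80*(45 + 0) = -80*45 = -3600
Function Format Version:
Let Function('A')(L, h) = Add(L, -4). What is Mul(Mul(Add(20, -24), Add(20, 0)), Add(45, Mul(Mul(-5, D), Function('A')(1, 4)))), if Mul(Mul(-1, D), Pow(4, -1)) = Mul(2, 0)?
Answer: -3600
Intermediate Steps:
Function('A')(L, h) = Add(-4, L)
D = 0 (D = Mul(-4, Mul(2, 0)) = Mul(-4, 0) = 0)
Mul(Mul(Add(20, -24), Add(20, 0)), Add(45, Mul(Mul(-5, D), Function('A')(1, 4)))) = Mul(Mul(Add(20, -24), Add(20, 0)), Add(45, Mul(Mul(-5, 0), Add(-4, 1)))) = Mul(Mul(-4, 20), Add(45, Mul(0, -3))) = Mul(-80, Add(45, 0)) = Mul(-80, 45) = -3600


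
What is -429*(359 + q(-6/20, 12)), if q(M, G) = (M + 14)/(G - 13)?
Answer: -1481337/10 ≈ -1.4813e+5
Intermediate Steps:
q(M, G) = (14 + M)/(-13 + G)
-429*(359 + q(-6/20, 12)) = -429*(359 + (14 - 6/20)/(-13 + 12)) = -429*(359 + (14 - 6*1/20)/(-1)) = -429*(359 - (14 - 3/10)) = -429*(359 - 1*137/10) = -429*(359 - 137/10) = -429*3453/10 = -1481337/10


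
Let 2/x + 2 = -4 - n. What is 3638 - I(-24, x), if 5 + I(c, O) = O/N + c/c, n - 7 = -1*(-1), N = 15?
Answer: 382411/105 ≈ 3642.0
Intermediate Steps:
n = 8 (n = 7 - 1*(-1) = 7 + 1 = 8)
x = -1/7 (x = 2/(-2 + (-4 - 1*8)) = 2/(-2 + (-4 - 8)) = 2/(-2 - 12) = 2/(-14) = 2*(-1/14) = -1/7 ≈ -0.14286)
I(c, O) = -4 + O/15 (I(c, O) = -5 + (O/15 + c/c) = -5 + (O*(1/15) + 1) = -5 + (O/15 + 1) = -5 + (1 + O/15) = -4 + O/15)
3638 - I(-24, x) = 3638 - (-4 + (1/15)*(-1/7)) = 3638 - (-4 - 1/105) = 3638 - 1*(-421/105) = 3638 + 421/105 = 382411/105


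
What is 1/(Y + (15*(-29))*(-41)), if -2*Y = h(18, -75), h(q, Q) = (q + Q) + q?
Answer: 2/35709 ≈ 5.6008e-5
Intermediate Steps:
h(q, Q) = Q + 2*q (h(q, Q) = (Q + q) + q = Q + 2*q)
Y = 39/2 (Y = -(-75 + 2*18)/2 = -(-75 + 36)/2 = -½*(-39) = 39/2 ≈ 19.500)
1/(Y + (15*(-29))*(-41)) = 1/(39/2 + (15*(-29))*(-41)) = 1/(39/2 - 435*(-41)) = 1/(39/2 + 17835) = 1/(35709/2) = 2/35709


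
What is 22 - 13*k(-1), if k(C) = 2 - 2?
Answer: 22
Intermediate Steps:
k(C) = 0
22 - 13*k(-1) = 22 - 13*0 = 22 + 0 = 22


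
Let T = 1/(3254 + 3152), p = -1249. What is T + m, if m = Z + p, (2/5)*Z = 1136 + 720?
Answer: 21722747/6406 ≈ 3391.0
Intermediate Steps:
Z = 4640 (Z = 5*(1136 + 720)/2 = (5/2)*1856 = 4640)
T = 1/6406 ≈ 0.00015610
m = 3391 (m = 4640 - 1249 = 3391)
T + m = 1/6406 + 3391 = 21722747/6406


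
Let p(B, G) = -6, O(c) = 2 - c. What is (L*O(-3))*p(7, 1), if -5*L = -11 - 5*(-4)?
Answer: 54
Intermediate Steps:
L = -9/5 (L = -(-11 - 5*(-4))/5 = -(-11 + 20)/5 = -⅕*9 = -9/5 ≈ -1.8000)
(L*O(-3))*p(7, 1) = -9*(2 - 1*(-3))/5*(-6) = -9*(2 + 3)/5*(-6) = -9/5*5*(-6) = -9*(-6) = 54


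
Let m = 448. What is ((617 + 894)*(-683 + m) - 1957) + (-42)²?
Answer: -355278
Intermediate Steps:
((617 + 894)*(-683 + m) - 1957) + (-42)² = ((617 + 894)*(-683 + 448) - 1957) + (-42)² = (1511*(-235) - 1957) + 1764 = (-355085 - 1957) + 1764 = -357042 + 1764 = -355278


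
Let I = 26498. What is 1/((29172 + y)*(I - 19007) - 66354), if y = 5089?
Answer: 1/256582797 ≈ 3.8974e-9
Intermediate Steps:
1/((29172 + y)*(I - 19007) - 66354) = 1/((29172 + 5089)*(26498 - 19007) - 66354) = 1/(34261*7491 - 66354) = 1/(256649151 - 66354) = 1/256582797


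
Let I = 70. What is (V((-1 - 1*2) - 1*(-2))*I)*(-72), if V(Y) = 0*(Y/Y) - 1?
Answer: 5040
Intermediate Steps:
V(Y) = -1 (V(Y) = 0*1 - 1 = 0 - 1 = -1)
(V((-1 - 1*2) - 1*(-2))*I)*(-72) = -1*70*(-72) = -70*(-72) = 5040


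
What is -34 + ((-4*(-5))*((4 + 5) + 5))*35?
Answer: 9766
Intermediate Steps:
-34 + ((-4*(-5))*((4 + 5) + 5))*35 = -34 + (20*(9 + 5))*35 = -34 + (20*14)*35 = -34 + 280*35 = -34 + 9800 = 9766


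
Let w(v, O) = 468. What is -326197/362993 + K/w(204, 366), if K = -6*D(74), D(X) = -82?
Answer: 2161030/14156727 ≈ 0.15265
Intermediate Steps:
K = 492 (K = -6*(-82) = 492)
-326197/362993 + K/w(204, 366) = -326197/362993 + 492/468 = -326197*1/362993 + 492*(1/468) = -326197/362993 + 41/39 = 2161030/14156727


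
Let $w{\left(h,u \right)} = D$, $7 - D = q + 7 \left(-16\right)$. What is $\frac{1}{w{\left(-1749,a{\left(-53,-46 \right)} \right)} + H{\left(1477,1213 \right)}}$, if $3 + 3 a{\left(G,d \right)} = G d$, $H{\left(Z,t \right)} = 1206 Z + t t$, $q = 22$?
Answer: $\frac{1}{3252728} \approx 3.0743 \cdot 10^{-7}$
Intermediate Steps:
$H{\left(Z,t \right)} = t^{2} + 1206 Z$ ($H{\left(Z,t \right)} = 1206 Z + t^{2} = t^{2} + 1206 Z$)
$a{\left(G,d \right)} = -1 + \frac{G d}{3}$
$D = 97$ ($D = 7 - \left(22 + 7 \left(-16\right)\right) = 7 - \left(22 - 112\right) = 7 - -90 = 7 + 90 = 97$)
$w{\left(h,u \right)} = 97$
$\frac{1}{w{\left(-1749,a{\left(-53,-46 \right)} \right)} + H{\left(1477,1213 \right)}} = \frac{1}{97 + \left(1213^{2} + 1206 \cdot 1477\right)} = \frac{1}{97 + \left(1471369 + 1781262\right)} = \frac{1}{97 + 3252631} = \frac{1}{3252728}$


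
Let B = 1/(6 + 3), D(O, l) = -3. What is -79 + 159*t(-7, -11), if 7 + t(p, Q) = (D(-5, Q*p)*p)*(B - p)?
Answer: 22552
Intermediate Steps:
B = ⅑ (B = 1/9 = ⅑ ≈ 0.11111)
t(p, Q) = -7 - 3*p*(⅑ - p) (t(p, Q) = -7 + (-3*p)*(⅑ - p) = -7 - 3*p*(⅑ - p))
-79 + 159*t(-7, -11) = -79 + 159*(-7 + 3*(-7)² - ⅓*(-7)) = -79 + 159*(-7 + 3*49 + 7/3) = -79 + 159*(-7 + 147 + 7/3) = -79 + 159*(427/3) = -79 + 22631 = 22552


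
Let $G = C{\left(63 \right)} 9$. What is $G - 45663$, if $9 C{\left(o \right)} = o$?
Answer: $-45600$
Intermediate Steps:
$C{\left(o \right)} = \frac{o}{9}$
$G = 63$ ($G = \frac{1}{9} \cdot 63 \cdot 9 = 7 \cdot 9 = 63$)
$G - 45663 = 63 - 45663 = -45600$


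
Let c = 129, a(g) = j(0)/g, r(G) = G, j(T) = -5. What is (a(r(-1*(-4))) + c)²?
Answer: 261121/16 ≈ 16320.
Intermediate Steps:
a(g) = -5/g
(a(r(-1*(-4))) + c)² = (-5/((-1*(-4))) + 129)² = (-5/4 + 129)² = (511/4)² = 261121/16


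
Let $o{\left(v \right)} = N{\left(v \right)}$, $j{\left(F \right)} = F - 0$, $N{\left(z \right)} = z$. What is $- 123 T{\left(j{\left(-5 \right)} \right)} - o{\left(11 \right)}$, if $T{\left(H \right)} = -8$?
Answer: $973$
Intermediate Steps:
$j{\left(F \right)} = F$ ($j{\left(F \right)} = F + 0 = F$)
$o{\left(v \right)} = v$
$- 123 T{\left(j{\left(-5 \right)} \right)} - o{\left(11 \right)} = \left(-123\right) \left(-8\right) - 11 = 984 - 11 = 973$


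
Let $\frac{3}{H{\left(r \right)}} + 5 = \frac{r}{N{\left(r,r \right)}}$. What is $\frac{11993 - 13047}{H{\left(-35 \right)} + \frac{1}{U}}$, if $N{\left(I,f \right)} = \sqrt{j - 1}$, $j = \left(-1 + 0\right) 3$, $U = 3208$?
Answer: $\frac{646339402960}{370101869} - \frac{2277868373760 i}{370101869} \approx 1746.4 - 6154.7 i$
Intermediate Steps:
$j = -3$ ($j = \left(-1\right) 3 = -3$)
$N{\left(I,f \right)} = 2 i$ ($N{\left(I,f \right)} = \sqrt{-3 - 1} = \sqrt{-4} = 2 i$)
$H{\left(r \right)} = \frac{3}{-5 - \frac{i r}{2}}$ ($H{\left(r \right)} = \frac{3}{-5 + \frac{r}{2 i}} = \frac{3}{-5 + r \left(- \frac{i}{2}\right)} = \frac{3}{-5 - \frac{i r}{2}}$)
$\frac{11993 - 13047}{H{\left(-35 \right)} + \frac{1}{U}} = \frac{11993 - 13047}{\frac{6 i}{-35 - 10 i} + \frac{1}{3208}} = - \frac{1054}{6 i \frac{-35 + 10 i}{1325} + \frac{1}{3208}} = - \frac{1054}{\frac{6 i \left(-35 + 10 i\right)}{1325} + \frac{1}{3208}} = - \frac{1054}{\frac{1}{3208} + \frac{6 i \left(-35 + 10 i\right)}{1325}}$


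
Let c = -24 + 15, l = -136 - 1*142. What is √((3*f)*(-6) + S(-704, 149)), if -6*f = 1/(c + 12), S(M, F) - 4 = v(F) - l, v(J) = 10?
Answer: √293 ≈ 17.117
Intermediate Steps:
l = -278 (l = -136 - 142 = -278)
c = -9
S(M, F) = 292 (S(M, F) = 4 + (10 - 1*(-278)) = 4 + (10 + 278) = 4 + 288 = 292)
f = -1/18 (f = -1/(6*(-9 + 12)) = -⅙/3 = -⅙*⅓ = -1/18 ≈ -0.055556)
√((3*f)*(-6) + S(-704, 149)) = √((3*(-1/18))*(-6) + 292) = √(-⅙*(-6) + 292) = √(1 + 292) = √293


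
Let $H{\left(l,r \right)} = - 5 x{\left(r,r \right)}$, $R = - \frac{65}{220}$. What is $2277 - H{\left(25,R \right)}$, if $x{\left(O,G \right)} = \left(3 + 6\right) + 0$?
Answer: $2322$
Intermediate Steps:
$x{\left(O,G \right)} = 9$ ($x{\left(O,G \right)} = 9 + 0 = 9$)
$R = - \frac{13}{44}$ ($R = \left(-65\right) \frac{1}{220} = - \frac{13}{44} \approx -0.29545$)
$H{\left(l,r \right)} = -45$ ($H{\left(l,r \right)} = \left(-5\right) 9 = -45$)
$2277 - H{\left(25,R \right)} = 2277 - -45 = 2277 + 45 = 2322$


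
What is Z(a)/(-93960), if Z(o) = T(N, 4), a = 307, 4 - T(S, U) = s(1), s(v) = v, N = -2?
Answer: -1/31320 ≈ -3.1928e-5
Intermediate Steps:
T(S, U) = 3 (T(S, U) = 4 - 1*1 = 4 - 1 = 3)
Z(o) = 3
Z(a)/(-93960) = 3/(-93960) = 3*(-1/93960) = -1/31320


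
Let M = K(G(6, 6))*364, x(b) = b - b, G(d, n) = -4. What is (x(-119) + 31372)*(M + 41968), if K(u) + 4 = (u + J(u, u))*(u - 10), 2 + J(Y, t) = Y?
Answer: 2869659584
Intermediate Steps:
J(Y, t) = -2 + Y
x(b) = 0
K(u) = -4 + (-10 + u)*(-2 + 2*u) (K(u) = -4 + (u + (-2 + u))*(u - 10) = -4 + (-2 + 2*u)*(-10 + u) = -4 + (-10 + u)*(-2 + 2*u))
M = 49504 (M = (16 - 22*(-4) + 2*(-4)²)*364 = (16 + 88 + 2*16)*364 = (16 + 88 + 32)*364 = 136*364 = 49504)
(x(-119) + 31372)*(M + 41968) = (0 + 31372)*(49504 + 41968) = 31372*91472 = 2869659584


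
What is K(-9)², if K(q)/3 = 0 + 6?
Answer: 324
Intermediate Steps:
K(q) = 18 (K(q) = 3*(0 + 6) = 3*6 = 18)
K(-9)² = 18² = 324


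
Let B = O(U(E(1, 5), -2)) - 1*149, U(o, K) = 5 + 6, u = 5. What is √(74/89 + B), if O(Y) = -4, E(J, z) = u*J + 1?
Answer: I*√1205327/89 ≈ 12.336*I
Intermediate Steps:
E(J, z) = 1 + 5*J (E(J, z) = 5*J + 1 = 1 + 5*J)
U(o, K) = 11
B = -153 (B = -4 - 1*149 = -4 - 149 = -153)
√(74/89 + B) = √(74/89 - 153) = √(-13543/89) = I*√1205327/89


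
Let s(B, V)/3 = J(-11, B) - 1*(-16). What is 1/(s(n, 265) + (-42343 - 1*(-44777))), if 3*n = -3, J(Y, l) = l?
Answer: 1/2479 ≈ 0.00040339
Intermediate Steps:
n = -1 (n = (1/3)*(-3) = -1)
s(B, V) = 48 + 3*B (s(B, V) = 3*(B - 1*(-16)) = 3*(B + 16) = 3*(16 + B) = 48 + 3*B)
1/(s(n, 265) + (-42343 - 1*(-44777))) = 1/((48 + 3*(-1)) + (-42343 - 1*(-44777))) = 1/((48 - 3) + (-42343 + 44777)) = 1/(45 + 2434) = 1/2479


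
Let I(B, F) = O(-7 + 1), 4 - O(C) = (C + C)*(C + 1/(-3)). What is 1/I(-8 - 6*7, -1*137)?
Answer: -1/72 ≈ -0.013889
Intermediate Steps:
O(C) = 4 - 2*C*(-⅓ + C) (O(C) = 4 - (C + C)*(C + 1/(-3)) = 4 - 2*C*(C - ⅓) = 4 - 2*C*(-⅓ + C))
I(B, F) = -72 (I(B, F) = 4 - 2*(-7 + 1)² + 2*(-7 + 1)/3 = 4 - 2*(-6)² + (⅔)*(-6) = 4 - 2*36 - 4 = 4 - 72 - 4 = -72)
1/I(-8 - 6*7, -1*137) = 1/(-72) = -1/72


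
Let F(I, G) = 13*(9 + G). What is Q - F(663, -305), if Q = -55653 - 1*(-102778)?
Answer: 50973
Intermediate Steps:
F(I, G) = 117 + 13*G
Q = 47125 (Q = -55653 + 102778 = 47125)
Q - F(663, -305) = 47125 - (117 + 13*(-305)) = 47125 - (117 - 3965) = 47125 - 1*(-3848) = 47125 + 3848 = 50973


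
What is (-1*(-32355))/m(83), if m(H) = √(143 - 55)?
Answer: 32355*√22/44 ≈ 3449.1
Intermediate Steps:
m(H) = 2*√22 (m(H) = √88 = 2*√22)
(-1*(-32355))/m(83) = (-1*(-32355))/((2*√22)) = 32355*(√22/44) = 32355*√22/44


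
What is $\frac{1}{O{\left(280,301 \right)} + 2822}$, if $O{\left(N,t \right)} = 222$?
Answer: $\frac{1}{3044} \approx 0.00032852$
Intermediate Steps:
$\frac{1}{O{\left(280,301 \right)} + 2822} = \frac{1}{222 + 2822} = \frac{1}{3044}$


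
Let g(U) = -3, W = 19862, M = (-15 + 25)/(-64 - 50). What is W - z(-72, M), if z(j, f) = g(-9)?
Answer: 19865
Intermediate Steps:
M = -5/57 (M = 10/(-114) = 10*(-1/114) = -5/57 ≈ -0.087719)
z(j, f) = -3
W - z(-72, M) = 19862 - 1*(-3) = 19862 + 3 = 19865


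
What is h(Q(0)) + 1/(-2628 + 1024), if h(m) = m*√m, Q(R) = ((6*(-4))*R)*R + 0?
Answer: -1/1604 ≈ -0.00062344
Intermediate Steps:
Q(R) = -24*R² (Q(R) = (-24*R)*R + 0 = -24*R² + 0 = -24*R²)
h(m) = m^(3/2)
h(Q(0)) + 1/(-2628 + 1024) = (-24*0²)^(3/2) + 1/(-2628 + 1024) = (-24*0)^(3/2) + 1/(-1604) = 0^(3/2) - 1/1604 = 0 - 1/1604 = -1/1604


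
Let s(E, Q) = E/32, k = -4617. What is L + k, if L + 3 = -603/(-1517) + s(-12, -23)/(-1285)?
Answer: -72041587809/15594760 ≈ -4619.6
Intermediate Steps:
s(E, Q) = E/32 (s(E, Q) = E*(1/32) = E/32)
L = -40580889/15594760 (L = -3 + (-603/(-1517) + ((1/32)*(-12))/(-1285)) = -3 + (-603*(-1/1517) - 3/8*(-1/1285)) = -3 + (603/1517 + 3/10280) = -3 + 6203391/15594760 = -40580889/15594760 ≈ -2.6022)
L + k = -40580889/15594760 - 4617 = -72041587809/15594760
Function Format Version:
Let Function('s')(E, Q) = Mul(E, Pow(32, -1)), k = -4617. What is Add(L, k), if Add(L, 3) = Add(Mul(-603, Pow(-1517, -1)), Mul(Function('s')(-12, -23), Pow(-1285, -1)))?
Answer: Rational(-72041587809, 15594760) ≈ -4619.6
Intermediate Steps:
Function('s')(E, Q) = Mul(Rational(1, 32), E) (Function('s')(E, Q) = Mul(E, Rational(1, 32)) = Mul(Rational(1, 32), E))
L = Rational(-40580889, 15594760) (L = Add(-3, Add(Mul(-603, Pow(-1517, -1)), Mul(Mul(Rational(1, 32), -12), Pow(-1285, -1)))) = Add(-3, Add(Mul(-603, Rational(-1, 1517)), Mul(Rational(-3, 8), Rational(-1, 1285)))) = Add(-3, Add(Rational(603, 1517), Rational(3, 10280))) = Add(-3, Rational(6203391, 15594760)) = Rational(-40580889, 15594760) ≈ -2.6022)
Add(L, k) = Add(Rational(-40580889, 15594760), -4617) = Rational(-72041587809, 15594760)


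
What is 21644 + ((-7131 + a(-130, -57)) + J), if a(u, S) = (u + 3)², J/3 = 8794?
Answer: 57024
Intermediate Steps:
J = 26382 (J = 3*8794 = 26382)
a(u, S) = (3 + u)²
21644 + ((-7131 + a(-130, -57)) + J) = 21644 + ((-7131 + (3 - 130)²) + 26382) = 21644 + ((-7131 + (-127)²) + 26382) = 21644 + ((-7131 + 16129) + 26382) = 21644 + (8998 + 26382) = 21644 + 35380 = 57024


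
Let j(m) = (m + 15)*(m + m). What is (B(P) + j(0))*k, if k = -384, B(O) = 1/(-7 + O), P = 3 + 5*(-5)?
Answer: 384/29 ≈ 13.241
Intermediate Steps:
j(m) = 2*m*(15 + m) (j(m) = (15 + m)*(2*m) = 2*m*(15 + m))
P = -22 (P = 3 - 25 = -22)
(B(P) + j(0))*k = (1/(-7 - 22) + 2*0*(15 + 0))*(-384) = (1/(-29) + 2*0*15)*(-384) = (-1/29 + 0)*(-384) = -1/29*(-384) = 384/29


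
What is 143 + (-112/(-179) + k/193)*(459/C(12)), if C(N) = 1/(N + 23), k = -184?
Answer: -176915579/34547 ≈ -5121.0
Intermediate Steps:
C(N) = 1/(23 + N)
143 + (-112/(-179) + k/193)*(459/C(12)) = 143 + (-112/(-179) - 184/193)*(459/(1/(23 + 12))) = 143 + (-112*(-1/179) - 184*1/193)*(459/(1/35)) = 143 + (112/179 - 184/193)*(459/(1/35)) = 143 - 5195880*35/34547 = 143 - 11320/34547*16065 = 143 - 181855800/34547 = -176915579/34547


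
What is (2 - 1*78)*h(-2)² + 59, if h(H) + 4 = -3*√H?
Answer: 211 - 1824*I*√2 ≈ 211.0 - 2579.5*I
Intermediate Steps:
h(H) = -4 - 3*√H
(2 - 1*78)*h(-2)² + 59 = (2 - 1*78)*(-4 - 3*I*√2)² + 59 = (2 - 78)*(-4 - 3*I*√2)² + 59 = -76*(-4 - 3*I*√2)² + 59 = 59 - 76*(-4 - 3*I*√2)²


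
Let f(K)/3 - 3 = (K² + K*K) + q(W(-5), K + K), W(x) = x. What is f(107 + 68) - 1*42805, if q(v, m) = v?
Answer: 140939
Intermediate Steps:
f(K) = -6 + 6*K² (f(K) = 9 + 3*((K² + K*K) - 5) = 9 + 3*((K² + K²) - 5) = 9 + 3*(2*K² - 5) = 9 + 3*(-5 + 2*K²) = 9 + (-15 + 6*K²) = -6 + 6*K²)
f(107 + 68) - 1*42805 = (-6 + 6*(107 + 68)²) - 1*42805 = (-6 + 6*175²) - 42805 = (-6 + 6*30625) - 42805 = (-6 + 183750) - 42805 = 183744 - 42805 = 140939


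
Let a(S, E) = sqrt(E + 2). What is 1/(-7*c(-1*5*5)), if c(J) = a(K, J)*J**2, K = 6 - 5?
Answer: I*sqrt(23)/100625 ≈ 4.766e-5*I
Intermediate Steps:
K = 1
a(S, E) = sqrt(2 + E)
c(J) = J**2*sqrt(2 + J) (c(J) = sqrt(2 + J)*J**2 = J**2*sqrt(2 + J))
1/(-7*c(-1*5*5)) = 1/(-7*(-1*5*5)**2*sqrt(2 - 1*5*5)) = 1/(-7*(-5*5)**2*sqrt(2 - 5*5)) = 1/(-7*(-25)**2*sqrt(2 - 25)) = 1/(-4375*sqrt(-23)) = 1/(-4375*I*sqrt(23)) = I*sqrt(23)/100625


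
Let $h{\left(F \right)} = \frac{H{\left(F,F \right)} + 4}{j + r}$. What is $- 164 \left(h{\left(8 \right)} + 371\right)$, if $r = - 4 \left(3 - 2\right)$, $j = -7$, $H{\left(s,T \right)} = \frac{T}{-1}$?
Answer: $- \frac{669940}{11} \approx -60904.0$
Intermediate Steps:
$H{\left(s,T \right)} = - T$ ($H{\left(s,T \right)} = T \left(-1\right) = - T$)
$r = -4$ ($r = \left(-4\right) 1 = -4$)
$h{\left(F \right)} = - \frac{4}{11} + \frac{F}{11}$ ($h{\left(F \right)} = \frac{- F + 4}{-7 - 4} = \frac{4 - F}{-11} = \left(4 - F\right) \left(- \frac{1}{11}\right) = - \frac{4}{11} + \frac{F}{11}$)
$- 164 \left(h{\left(8 \right)} + 371\right) = - 164 \left(\left(- \frac{4}{11} + \frac{1}{11} \cdot 8\right) + 371\right) = - 164 \left(\left(- \frac{4}{11} + \frac{8}{11}\right) + 371\right) = - 164 \left(\frac{4}{11} + 371\right) = \left(-164\right) \frac{4085}{11} = - \frac{669940}{11}$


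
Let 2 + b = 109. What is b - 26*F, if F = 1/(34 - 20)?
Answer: 736/7 ≈ 105.14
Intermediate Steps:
b = 107 (b = -2 + 109 = 107)
F = 1/14 ≈ 0.071429
b - 26*F = 107 - 26*1/14 = 107 - 13/7 = 736/7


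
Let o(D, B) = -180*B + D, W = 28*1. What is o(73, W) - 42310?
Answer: -47277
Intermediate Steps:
W = 28
o(D, B) = D - 180*B
o(73, W) - 42310 = (73 - 180*28) - 42310 = (73 - 5040) - 42310 = -4967 - 42310 = -47277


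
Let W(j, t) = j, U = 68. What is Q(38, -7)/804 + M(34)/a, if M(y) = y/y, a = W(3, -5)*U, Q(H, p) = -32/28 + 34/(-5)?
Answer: -2381/478380 ≈ -0.0049772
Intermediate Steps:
Q(H, p) = -278/35 (Q(H, p) = -32*1/28 + 34*(-⅕) = -8/7 - 34/5 = -278/35)
a = 204 (a = 3*68 = 204)
M(y) = 1
Q(38, -7)/804 + M(34)/a = -278/35/804 + 1/204 = -278/35*1/804 + 1*(1/204) = -139/14070 + 1/204 = -2381/478380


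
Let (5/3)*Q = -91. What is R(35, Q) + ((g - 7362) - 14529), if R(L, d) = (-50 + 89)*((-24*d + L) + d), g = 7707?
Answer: 180786/5 ≈ 36157.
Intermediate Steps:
Q = -273/5 (Q = (3/5)*(-91) = -273/5 ≈ -54.600)
R(L, d) = -897*d + 39*L (R(L, d) = 39*((L - 24*d) + d) = 39*(L - 23*d) = -897*d + 39*L)
R(35, Q) + ((g - 7362) - 14529) = (-897*(-273/5) + 39*35) + ((7707 - 7362) - 14529) = (244881/5 + 1365) + (345 - 14529) = 251706/5 - 14184 = 180786/5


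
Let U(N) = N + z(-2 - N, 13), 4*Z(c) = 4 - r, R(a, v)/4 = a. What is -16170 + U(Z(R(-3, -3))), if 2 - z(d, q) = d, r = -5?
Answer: -32323/2 ≈ -16162.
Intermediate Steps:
R(a, v) = 4*a
z(d, q) = 2 - d
Z(c) = 9/4 (Z(c) = (4 - 1*(-5))/4 = (4 + 5)/4 = (¼)*9 = 9/4)
U(N) = 4 + 2*N (U(N) = N + (2 - (-2 - N)) = N + (2 + (2 + N)) = N + (4 + N) = 4 + 2*N)
-16170 + U(Z(R(-3, -3))) = -16170 + (4 + 2*(9/4)) = -16170 + (4 + 9/2) = -16170 + 17/2 = -32323/2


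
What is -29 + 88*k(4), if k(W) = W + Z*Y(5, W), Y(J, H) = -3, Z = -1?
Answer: 587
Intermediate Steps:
k(W) = 3 + W (k(W) = W - 1*(-3) = W + 3 = 3 + W)
-29 + 88*k(4) = -29 + 88*(3 + 4) = -29 + 88*7 = -29 + 616 = 587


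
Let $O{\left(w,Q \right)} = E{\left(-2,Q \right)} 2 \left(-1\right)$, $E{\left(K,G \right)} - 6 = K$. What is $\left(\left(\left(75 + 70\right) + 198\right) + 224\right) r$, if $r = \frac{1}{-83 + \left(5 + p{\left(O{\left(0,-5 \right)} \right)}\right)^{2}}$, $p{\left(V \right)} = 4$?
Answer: $- \frac{567}{2} \approx -283.5$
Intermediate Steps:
$E{\left(K,G \right)} = 6 + K$
$O{\left(w,Q \right)} = -8$ ($O{\left(w,Q \right)} = \left(6 - 2\right) 2 \left(-1\right) = 4 \cdot 2 \left(-1\right) = 8 \left(-1\right) = -8$)
$r = - \frac{1}{2}$ ($r = \frac{1}{-83 + \left(5 + 4\right)^{2}} = \frac{1}{-83 + 9^{2}} = \frac{1}{-83 + 81} = \frac{1}{-2} = - \frac{1}{2} \approx -0.5$)
$\left(\left(\left(75 + 70\right) + 198\right) + 224\right) r = \left(\left(\left(75 + 70\right) + 198\right) + 224\right) \left(- \frac{1}{2}\right) = \left(\left(145 + 198\right) + 224\right) \left(- \frac{1}{2}\right) = \left(343 + 224\right) \left(- \frac{1}{2}\right) = 567 \left(- \frac{1}{2}\right) = - \frac{567}{2}$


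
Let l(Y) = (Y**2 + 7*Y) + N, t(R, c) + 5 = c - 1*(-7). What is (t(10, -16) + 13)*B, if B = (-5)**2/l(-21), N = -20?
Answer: -25/274 ≈ -0.091241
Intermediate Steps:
t(R, c) = 2 + c (t(R, c) = -5 + (c - 1*(-7)) = -5 + (c + 7) = -5 + (7 + c) = 2 + c)
l(Y) = -20 + Y**2 + 7*Y (l(Y) = (Y**2 + 7*Y) - 20 = -20 + Y**2 + 7*Y)
B = 25/274 (B = (-5)**2/(-20 + (-21)**2 + 7*(-21)) = 25/(-20 + 441 - 147) = 25/274 ≈ 0.091241)
(t(10, -16) + 13)*B = ((2 - 16) + 13)*(25/274) = (-14 + 13)*(25/274) = -1*25/274 = -25/274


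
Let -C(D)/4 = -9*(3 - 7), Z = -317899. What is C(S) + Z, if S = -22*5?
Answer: -318043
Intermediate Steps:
S = -110
C(D) = -144 (C(D) = -(-36)*(3 - 7) = -(-36)*(-4) = -4*36 = -144)
C(S) + Z = -144 - 317899 = -318043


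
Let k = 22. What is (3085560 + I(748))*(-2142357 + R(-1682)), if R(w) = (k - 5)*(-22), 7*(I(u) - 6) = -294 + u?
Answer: -46281738245096/7 ≈ -6.6117e+12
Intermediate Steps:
I(u) = -36 + u/7 (I(u) = 6 + (-294 + u)/7 = 6 + (-42 + u/7) = -36 + u/7)
R(w) = -374 (R(w) = (22 - 5)*(-22) = 17*(-22) = -374)
(3085560 + I(748))*(-2142357 + R(-1682)) = (3085560 + (-36 + (⅐)*748))*(-2142357 - 374) = (3085560 + (-36 + 748/7))*(-2142731) = (3085560 + 496/7)*(-2142731) = (21599416/7)*(-2142731) = -46281738245096/7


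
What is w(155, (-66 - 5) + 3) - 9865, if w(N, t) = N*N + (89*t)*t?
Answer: 425696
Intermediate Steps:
w(N, t) = N² + 89*t²
w(155, (-66 - 5) + 3) - 9865 = (155² + 89*((-66 - 5) + 3)²) - 9865 = (24025 + 89*(-71 + 3)²) - 9865 = (24025 + 89*(-68)²) - 9865 = (24025 + 89*4624) - 9865 = (24025 + 411536) - 9865 = 435561 - 9865 = 425696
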